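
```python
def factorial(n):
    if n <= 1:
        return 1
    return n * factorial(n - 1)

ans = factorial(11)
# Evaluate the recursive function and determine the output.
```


factorial(11)
= 11 * factorial(10)
= 11 * 10 * factorial(9)
= 11 * 10 * 9 * factorial(8)
= 11 * 10 * 9 * 8 * factorial(7)
= 11 * 10 * 9 * 8 * 7 * factorial(6)
= 11 * 10 * 9 * 8 * 7 * 6 * factorial(5)
= 11 * 10 * 9 * 8 * 7 * 6 * 5 * factorial(4)
= 11 * 10 * 9 * 8 * 7 * 6 * 5 * 4 * factorial(3)
= 11 * 10 * 9 * 8 * 7 * 6 * 5 * 4 * 3 * factorial(2)
= 11 * 10 * 9 * 8 * 7 * 6 * 5 * 4 * 3 * 2 * factorial(1)
= 11 * 10 * 9 * 8 * 7 * 6 * 5 * 4 * 3 * 2 * 1
= 39916800


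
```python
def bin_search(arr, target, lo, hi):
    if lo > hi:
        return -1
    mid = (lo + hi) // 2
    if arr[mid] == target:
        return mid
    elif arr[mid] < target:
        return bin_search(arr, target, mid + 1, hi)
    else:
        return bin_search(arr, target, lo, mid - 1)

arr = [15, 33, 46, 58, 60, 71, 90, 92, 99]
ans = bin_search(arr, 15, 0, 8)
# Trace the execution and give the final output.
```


bin_search(arr, 15, 0, 8)
lo=0, hi=8, mid=4, arr[mid]=60
60 > 15, search left half
lo=0, hi=3, mid=1, arr[mid]=33
33 > 15, search left half
lo=0, hi=0, mid=0, arr[mid]=15
arr[0] == 15, found at index 0
= 0


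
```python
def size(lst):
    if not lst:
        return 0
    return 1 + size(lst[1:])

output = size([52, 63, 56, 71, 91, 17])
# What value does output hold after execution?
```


size([52, 63, 56, 71, 91, 17])
= 1 + size([63, 56, 71, 91, 17])
= 1 + 1 + size([56, 71, 91, 17])
= 1 + 1 + 1 + size([71, 91, 17])
= 1 + 1 + 1 + 1 + size([91, 17])
= 1 + 1 + 1 + 1 + 1 + size([17])
= 1 + 1 + 1 + 1 + 1 + 1 + size([])
= 1 + 1 + 1 + 1 + 1 + 1 + 0
= 6


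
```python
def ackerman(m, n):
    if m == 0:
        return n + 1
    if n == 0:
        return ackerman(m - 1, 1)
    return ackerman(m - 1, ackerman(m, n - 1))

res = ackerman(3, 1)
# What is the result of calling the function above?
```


ackerman(3, 1)
= ackerman(2, ackerman(3, 0))
First compute ackerman(3, 0) = 5
= ackerman(2, 5)
= 13


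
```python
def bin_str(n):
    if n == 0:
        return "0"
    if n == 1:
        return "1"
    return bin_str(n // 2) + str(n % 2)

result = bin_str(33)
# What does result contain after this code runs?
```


bin_str(33)
= bin_str(16) + "1"
= bin_str(8) + "0" + "1"
= bin_str(4) + "0" + "0" + "1"
= bin_str(2) + "0" + "0" + "0" + "1"
= bin_str(1) + "0" + "0" + "0" + "0" + "1"
= "1" + "0" + "0" + "0" + "0" + "1"
= "100001"


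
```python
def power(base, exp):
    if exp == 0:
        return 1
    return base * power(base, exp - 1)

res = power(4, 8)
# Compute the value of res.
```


power(4, 8)
= 4 * power(4, 7)
= 4 * 4 * power(4, 6)
= 4 * 4 * 4 * power(4, 5)
= 4 * 4 * 4 * 4 * power(4, 4)
= 4 * 4 * 4 * 4 * 4 * power(4, 3)
= 4 * 4 * 4 * 4 * 4 * 4 * power(4, 2)
= 4 * 4 * 4 * 4 * 4 * 4 * 4 * power(4, 1)
= 4 * 4 * 4 * 4 * 4 * 4 * 4 * 4 * power(4, 0)
= 4 * 4 * 4 * 4 * 4 * 4 * 4 * 4 * 1
= 65536


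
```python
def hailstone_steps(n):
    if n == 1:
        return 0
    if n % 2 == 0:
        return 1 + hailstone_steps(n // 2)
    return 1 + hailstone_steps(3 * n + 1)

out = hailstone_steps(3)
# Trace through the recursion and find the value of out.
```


hailstone_steps(3)
3 is odd -> 3*3+1 = 10 -> hailstone_steps(10)
10 is even -> hailstone_steps(5)
5 is odd -> 3*5+1 = 16 -> hailstone_steps(16)
16 is even -> hailstone_steps(8)
8 is even -> hailstone_steps(4)
4 is even -> hailstone_steps(2)
2 is even -> hailstone_steps(1)
Reached 1 after 7 steps
= 7


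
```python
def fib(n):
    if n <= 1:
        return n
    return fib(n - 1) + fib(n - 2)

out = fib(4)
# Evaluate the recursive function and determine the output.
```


fib(4)
= fib(3) + fib(2)
= (fib(2) + fib(1)) + fib(2)
Computing bottom-up: fib(0)=0, fib(1)=1, fib(2)=1, fib(3)=2, fib(4)=3
= 3


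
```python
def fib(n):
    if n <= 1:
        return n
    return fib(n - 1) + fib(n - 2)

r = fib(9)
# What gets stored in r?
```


fib(9)
= fib(8) + fib(7)
= (fib(7) + fib(6)) + fib(7)
Computing bottom-up: fib(0)=0, fib(1)=1, fib(2)=1, fib(3)=2, fib(4)=3, fib(5)=5, fib(6)=8, fib(7)=13, fib(8)=21, fib(9)=34
= 34


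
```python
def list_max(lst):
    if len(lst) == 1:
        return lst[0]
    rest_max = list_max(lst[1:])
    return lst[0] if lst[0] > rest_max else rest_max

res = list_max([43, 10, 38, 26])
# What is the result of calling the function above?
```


list_max([43, 10, 38, 26])
= compare 43 with list_max([10, 38, 26])
= compare 10 with list_max([38, 26])
= compare 38 with list_max([26])
Base: list_max([26]) = 26
compare 38 with 26: max = 38
compare 10 with 38: max = 38
compare 43 with 38: max = 43
= 43


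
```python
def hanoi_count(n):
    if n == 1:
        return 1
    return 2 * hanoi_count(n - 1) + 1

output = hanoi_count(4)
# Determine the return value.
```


hanoi_count(4)
= 2 * hanoi_count(3) + 1
= 2 * (2 * hanoi_count(2) + 1) + 1
= 2 * (2 * (2 * hanoi_count(1) + 1) + 1) + 1
Now compute bottom-up:
hanoi_count(1) = 1
hanoi_count(2) = 2 * 1 + 1 = 3
hanoi_count(3) = 2 * 3 + 1 = 7
hanoi_count(4) = 2 * 7 + 1 = 15
= 15


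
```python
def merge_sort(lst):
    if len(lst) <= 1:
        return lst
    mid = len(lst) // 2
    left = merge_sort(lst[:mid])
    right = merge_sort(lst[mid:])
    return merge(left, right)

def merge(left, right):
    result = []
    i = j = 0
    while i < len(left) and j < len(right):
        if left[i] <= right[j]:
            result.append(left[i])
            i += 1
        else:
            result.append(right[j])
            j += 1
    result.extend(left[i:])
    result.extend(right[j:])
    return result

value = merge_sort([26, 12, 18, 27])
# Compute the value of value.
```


merge_sort([26, 12, 18, 27])
Split into [26, 12] and [18, 27]
Left sorted: [12, 26]
Right sorted: [18, 27]
Merge [12, 26] and [18, 27]
= [12, 18, 26, 27]


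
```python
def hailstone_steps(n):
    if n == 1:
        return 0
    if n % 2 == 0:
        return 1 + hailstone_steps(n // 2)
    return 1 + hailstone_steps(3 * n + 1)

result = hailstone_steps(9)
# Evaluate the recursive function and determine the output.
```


hailstone_steps(9)
9 is odd -> 3*9+1 = 28 -> hailstone_steps(28)
28 is even -> hailstone_steps(14)
14 is even -> hailstone_steps(7)
7 is odd -> 3*7+1 = 22 -> hailstone_steps(22)
22 is even -> hailstone_steps(11)
11 is odd -> 3*11+1 = 34 -> hailstone_steps(34)
34 is even -> hailstone_steps(17)
17 is odd -> 3*17+1 = 52 -> hailstone_steps(52)
52 is even -> hailstone_steps(26)
26 is even -> hailstone_steps(13)
13 is odd -> 3*13+1 = 40 -> hailstone_steps(40)
40 is even -> hailstone_steps(20)
20 is even -> hailstone_steps(10)
10 is even -> hailstone_steps(5)
5 is odd -> 3*5+1 = 16 -> hailstone_steps(16)
16 is even -> hailstone_steps(8)
8 is even -> hailstone_steps(4)
4 is even -> hailstone_steps(2)
2 is even -> hailstone_steps(1)
Reached 1 after 19 steps
= 19


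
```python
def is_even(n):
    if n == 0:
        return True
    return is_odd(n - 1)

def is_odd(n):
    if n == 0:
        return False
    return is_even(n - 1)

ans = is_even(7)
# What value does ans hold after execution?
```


is_even(7)
= is_odd(6)
= is_even(5)
= is_odd(4)
= is_even(3)
= is_odd(2)
= is_even(1)
= is_odd(0)
n == 0: return False
= False


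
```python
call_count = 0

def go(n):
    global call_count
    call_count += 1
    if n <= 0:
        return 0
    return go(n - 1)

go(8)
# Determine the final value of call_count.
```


go(8) calls go(7) calls ... calls go(0)
Total calls: 8 + 1 (for base case) = 9


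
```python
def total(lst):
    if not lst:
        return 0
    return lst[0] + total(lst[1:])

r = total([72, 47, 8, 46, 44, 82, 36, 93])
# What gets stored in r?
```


total([72, 47, 8, 46, 44, 82, 36, 93])
= 72 + total([47, 8, 46, 44, 82, 36, 93])
= 72 + 47 + total([8, 46, 44, 82, 36, 93])
= 72 + 47 + 8 + total([46, 44, 82, 36, 93])
= 72 + 47 + 8 + 46 + total([44, 82, 36, 93])
= 72 + 47 + 8 + 46 + 44 + total([82, 36, 93])
= 72 + 47 + 8 + 46 + 44 + 82 + total([36, 93])
= 72 + 47 + 8 + 46 + 44 + 82 + 36 + total([93])
= 72 + 47 + 8 + 46 + 44 + 82 + 36 + 93 + total([])
= 72 + 47 + 8 + 46 + 44 + 82 + 36 + 93 + 0
= 428


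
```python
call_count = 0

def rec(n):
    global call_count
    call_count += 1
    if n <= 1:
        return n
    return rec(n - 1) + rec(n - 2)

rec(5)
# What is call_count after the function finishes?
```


rec(5) calls rec(4) and rec(3); each non-base call branches into two more.
Let C(k) = total number of calls made by rec(k), including the call to rec(k) itself.
Base cases: C(0) = 1, C(1) = 1
Recurrence: C(k) = 1 + C(k-1) + C(k-2)
  C(2) = 1 + C(1) + C(0) = 1 + 1 + 1 = 3
  C(3) = 1 + C(2) + C(1) = 1 + 3 + 1 = 5
  C(4) = 1 + C(3) + C(2) = 1 + 5 + 3 = 9
  C(5) = 1 + C(4) + C(3) = 1 + 9 + 5 = 15
Total calls = C(5) = 15


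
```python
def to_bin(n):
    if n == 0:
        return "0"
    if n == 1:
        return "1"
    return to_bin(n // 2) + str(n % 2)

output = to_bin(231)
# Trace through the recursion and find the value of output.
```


to_bin(231)
= to_bin(115) + "1"
= to_bin(57) + "1" + "1"
= to_bin(28) + "1" + "1" + "1"
= to_bin(14) + "0" + "1" + "1" + "1"
= to_bin(7) + "0" + "0" + "1" + "1" + "1"
= to_bin(3) + "1" + "0" + "0" + "1" + "1" + "1"
= to_bin(1) + "1" + "1" + "0" + "0" + "1" + "1" + "1"
= "1" + "1" + "1" + "0" + "0" + "1" + "1" + "1"
= "11100111"


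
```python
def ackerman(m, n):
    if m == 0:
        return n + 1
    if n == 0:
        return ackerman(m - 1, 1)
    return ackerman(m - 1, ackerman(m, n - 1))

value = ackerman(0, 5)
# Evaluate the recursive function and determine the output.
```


ackerman(0, 5)
m == 0: return 5 + 1 = 6
= 6


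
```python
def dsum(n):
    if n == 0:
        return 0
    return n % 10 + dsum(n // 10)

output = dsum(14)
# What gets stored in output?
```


dsum(14)
= 4 + dsum(1)
= 4 + 1 + dsum(0)
= 4 + 1 + 0
= 5


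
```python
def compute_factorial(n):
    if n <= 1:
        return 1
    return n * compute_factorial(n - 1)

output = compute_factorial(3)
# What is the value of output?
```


compute_factorial(3)
= 3 * compute_factorial(2)
= 3 * 2 * compute_factorial(1)
= 3 * 2 * 1
= 6


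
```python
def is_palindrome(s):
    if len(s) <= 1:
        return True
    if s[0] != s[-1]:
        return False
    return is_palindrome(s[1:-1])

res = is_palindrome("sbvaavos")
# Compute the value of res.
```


is_palindrome("sbvaavos")
"sbvaavos": s[0]='s' == s[-1]='s' -> is_palindrome("bvaavo")
"bvaavo": s[0]='b' != s[-1]='o' -> False
= False


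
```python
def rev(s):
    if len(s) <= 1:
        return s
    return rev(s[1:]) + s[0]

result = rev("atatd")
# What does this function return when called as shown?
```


rev("atatd")
= rev("tatd") + "a"
= rev("atd") + "t" + "a"
= rev("td") + "a" + "t" + "a"
= rev("d") + "t" + "a" + "t" + "a"
= "d" + "t" + "a" + "t" + "a"
= "dtata"


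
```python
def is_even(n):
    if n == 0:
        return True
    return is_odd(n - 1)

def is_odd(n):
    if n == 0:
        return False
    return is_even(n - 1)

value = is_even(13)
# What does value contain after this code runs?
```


is_even(13)
= is_odd(12)
= is_even(11)
= is_odd(10)
= is_even(9)
= is_odd(8)
= is_even(7)
= is_odd(6)
= is_even(5)
= is_odd(4)
= is_even(3)
= is_odd(2)
= is_even(1)
= is_odd(0)
n == 0: return False
= False


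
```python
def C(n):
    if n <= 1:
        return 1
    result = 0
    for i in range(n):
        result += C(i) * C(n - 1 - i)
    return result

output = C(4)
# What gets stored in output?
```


C(4)
= sum of C(i) * C(4-1-i) for i in 0..3
First compute sub-values bottom-up:
  C(0) = 1, C(1) = 1
  C(2) = 1*1 + 1*1 = 2
  C(3) = 1*2 + 1*1 + 2*1 = 5
Now C(4):
  C(0)*C(3) = 1*5 = 5
  C(1)*C(2) = 1*2 = 2
  C(2)*C(1) = 2*1 = 2
  C(3)*C(0) = 5*1 = 5
= 5 + 2 + 2 + 5
= 14


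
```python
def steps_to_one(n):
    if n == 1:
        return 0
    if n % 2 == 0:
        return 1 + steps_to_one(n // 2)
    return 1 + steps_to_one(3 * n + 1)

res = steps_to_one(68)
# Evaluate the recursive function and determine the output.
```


steps_to_one(68)
68 is even -> steps_to_one(34)
34 is even -> steps_to_one(17)
17 is odd -> 3*17+1 = 52 -> steps_to_one(52)
52 is even -> steps_to_one(26)
26 is even -> steps_to_one(13)
13 is odd -> 3*13+1 = 40 -> steps_to_one(40)
40 is even -> steps_to_one(20)
20 is even -> steps_to_one(10)
10 is even -> steps_to_one(5)
5 is odd -> 3*5+1 = 16 -> steps_to_one(16)
16 is even -> steps_to_one(8)
8 is even -> steps_to_one(4)
4 is even -> steps_to_one(2)
2 is even -> steps_to_one(1)
Reached 1 after 14 steps
= 14


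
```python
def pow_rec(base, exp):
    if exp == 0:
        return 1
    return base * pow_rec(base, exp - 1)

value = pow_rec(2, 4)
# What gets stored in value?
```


pow_rec(2, 4)
= 2 * pow_rec(2, 3)
= 2 * 2 * pow_rec(2, 2)
= 2 * 2 * 2 * pow_rec(2, 1)
= 2 * 2 * 2 * 2 * pow_rec(2, 0)
= 2 * 2 * 2 * 2 * 1
= 16


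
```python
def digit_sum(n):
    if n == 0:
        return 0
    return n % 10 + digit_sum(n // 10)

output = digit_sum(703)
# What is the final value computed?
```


digit_sum(703)
= 3 + digit_sum(70)
= 3 + 0 + digit_sum(7)
= 3 + 0 + 7 + digit_sum(0)
= 3 + 0 + 7 + 0
= 10


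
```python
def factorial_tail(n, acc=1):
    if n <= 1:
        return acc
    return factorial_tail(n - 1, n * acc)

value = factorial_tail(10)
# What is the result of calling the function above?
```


factorial_tail(10, 1)
= factorial_tail(9, 10 * 1) = factorial_tail(9, 10)
= factorial_tail(8, 9 * 10) = factorial_tail(8, 90)
= factorial_tail(7, 8 * 90) = factorial_tail(7, 720)
= factorial_tail(6, 7 * 720) = factorial_tail(6, 5040)
= factorial_tail(5, 6 * 5040) = factorial_tail(5, 30240)
= factorial_tail(4, 5 * 30240) = factorial_tail(4, 151200)
= factorial_tail(3, 4 * 151200) = factorial_tail(3, 604800)
= factorial_tail(2, 3 * 604800) = factorial_tail(2, 1814400)
= factorial_tail(1, 2 * 1814400) = factorial_tail(1, 3628800)
n <= 1, return acc = 3628800


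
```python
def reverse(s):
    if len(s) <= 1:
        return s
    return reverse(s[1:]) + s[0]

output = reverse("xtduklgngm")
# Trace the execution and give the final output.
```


reverse("xtduklgngm")
= reverse("tduklgngm") + "x"
= reverse("duklgngm") + "t" + "x"
= reverse("uklgngm") + "d" + "t" + "x"
= reverse("klgngm") + "u" + "d" + "t" + "x"
= reverse("lgngm") + "k" + "u" + "d" + "t" + "x"
= reverse("gngm") + "l" + "k" + "u" + "d" + "t" + "x"
= reverse("ngm") + "g" + "l" + "k" + "u" + "d" + "t" + "x"
= reverse("gm") + "n" + "g" + "l" + "k" + "u" + "d" + "t" + "x"
= reverse("m") + "g" + "n" + "g" + "l" + "k" + "u" + "d" + "t" + "x"
= "m" + "g" + "n" + "g" + "l" + "k" + "u" + "d" + "t" + "x"
= "mgnglkudtx"


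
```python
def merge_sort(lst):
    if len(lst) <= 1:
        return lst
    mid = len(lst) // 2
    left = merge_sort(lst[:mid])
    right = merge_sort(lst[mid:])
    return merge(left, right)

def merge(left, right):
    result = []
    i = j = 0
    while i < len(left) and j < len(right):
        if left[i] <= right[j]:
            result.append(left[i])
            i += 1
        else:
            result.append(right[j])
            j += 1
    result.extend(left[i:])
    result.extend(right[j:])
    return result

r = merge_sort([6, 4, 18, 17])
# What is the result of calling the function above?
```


merge_sort([6, 4, 18, 17])
Split into [6, 4] and [18, 17]
Left sorted: [4, 6]
Right sorted: [17, 18]
Merge [4, 6] and [17, 18]
= [4, 6, 17, 18]


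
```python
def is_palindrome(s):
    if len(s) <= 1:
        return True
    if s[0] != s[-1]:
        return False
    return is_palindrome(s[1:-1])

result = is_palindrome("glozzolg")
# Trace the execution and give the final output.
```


is_palindrome("glozzolg")
"glozzolg": s[0]='g' == s[-1]='g' -> is_palindrome("lozzol")
"lozzol": s[0]='l' == s[-1]='l' -> is_palindrome("ozzo")
"ozzo": s[0]='o' == s[-1]='o' -> is_palindrome("zz")
"zz": s[0]='z' == s[-1]='z' -> is_palindrome("")
"": len <= 1 -> True
= True


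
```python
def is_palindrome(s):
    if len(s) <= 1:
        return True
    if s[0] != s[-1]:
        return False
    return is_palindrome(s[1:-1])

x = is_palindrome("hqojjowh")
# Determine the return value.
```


is_palindrome("hqojjowh")
"hqojjowh": s[0]='h' == s[-1]='h' -> is_palindrome("qojjow")
"qojjow": s[0]='q' != s[-1]='w' -> False
= False


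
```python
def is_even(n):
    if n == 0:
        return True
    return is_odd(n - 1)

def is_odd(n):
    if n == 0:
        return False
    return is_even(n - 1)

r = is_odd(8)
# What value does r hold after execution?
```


is_odd(8)
= is_even(7)
= is_odd(6)
= is_even(5)
= is_odd(4)
= is_even(3)
= is_odd(2)
= is_even(1)
= is_odd(0)
n == 0: return False
= False


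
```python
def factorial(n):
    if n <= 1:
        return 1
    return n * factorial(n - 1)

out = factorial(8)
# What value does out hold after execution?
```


factorial(8)
= 8 * factorial(7)
= 8 * 7 * factorial(6)
= 8 * 7 * 6 * factorial(5)
= 8 * 7 * 6 * 5 * factorial(4)
= 8 * 7 * 6 * 5 * 4 * factorial(3)
= 8 * 7 * 6 * 5 * 4 * 3 * factorial(2)
= 8 * 7 * 6 * 5 * 4 * 3 * 2 * factorial(1)
= 8 * 7 * 6 * 5 * 4 * 3 * 2 * 1
= 40320


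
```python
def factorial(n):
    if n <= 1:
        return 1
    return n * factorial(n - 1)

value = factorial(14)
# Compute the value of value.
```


factorial(14)
= 14 * factorial(13)
= 14 * 13 * factorial(12)
= 14 * 13 * 12 * factorial(11)
= 14 * 13 * 12 * 11 * factorial(10)
= 14 * 13 * 12 * 11 * 10 * factorial(9)
= 14 * 13 * 12 * 11 * 10 * 9 * factorial(8)
= 14 * 13 * 12 * 11 * 10 * 9 * 8 * factorial(7)
= 14 * 13 * 12 * 11 * 10 * 9 * 8 * 7 * factorial(6)
= 14 * 13 * 12 * 11 * 10 * 9 * 8 * 7 * 6 * factorial(5)
= 14 * 13 * 12 * 11 * 10 * 9 * 8 * 7 * 6 * 5 * factorial(4)
= 14 * 13 * 12 * 11 * 10 * 9 * 8 * 7 * 6 * 5 * 4 * factorial(3)
= 14 * 13 * 12 * 11 * 10 * 9 * 8 * 7 * 6 * 5 * 4 * 3 * factorial(2)
= 14 * 13 * 12 * 11 * 10 * 9 * 8 * 7 * 6 * 5 * 4 * 3 * 2 * factorial(1)
= 14 * 13 * 12 * 11 * 10 * 9 * 8 * 7 * 6 * 5 * 4 * 3 * 2 * 1
= 87178291200


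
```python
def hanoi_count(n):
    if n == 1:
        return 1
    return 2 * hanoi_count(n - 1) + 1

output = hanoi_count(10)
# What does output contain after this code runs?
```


hanoi_count(10)
= 2 * hanoi_count(9) + 1
= 2 * (2 * hanoi_count(8) + 1) + 1
= 2 * (2 * (2 * hanoi_count(7) + 1) + 1) + 1
= 2 * (2 * (2 * (2 * hanoi_count(6) + 1) + 1) + 1) + 1
= 2 * (2 * (2 * (2 * (2 * hanoi_count(5) + 1) + 1) + 1) + 1) + 1
= 2 * (2 * (2 * (2 * (2 * (2 * hanoi_count(4) + 1) + 1) + 1) + 1) + 1) + 1
= 2 * (2 * (2 * (2 * (2 * (2 * (2 * hanoi_count(3) + 1) + 1) + 1) + 1) + 1) + 1) + 1
= 2 * (2 * (2 * (2 * (2 * (2 * (2 * (2 * hanoi_count(2) + 1) + 1) + 1) + 1) + 1) + 1) + 1) + 1
= 2 * (2 * (2 * (2 * (2 * (2 * (2 * (2 * (2 * hanoi_count(1) + 1) + 1) + 1) + 1) + 1) + 1) + 1) + 1) + 1
Now compute bottom-up:
hanoi_count(1) = 1
hanoi_count(2) = 2 * 1 + 1 = 3
hanoi_count(3) = 2 * 3 + 1 = 7
hanoi_count(4) = 2 * 7 + 1 = 15
hanoi_count(5) = 2 * 15 + 1 = 31
hanoi_count(6) = 2 * 31 + 1 = 63
hanoi_count(7) = 2 * 63 + 1 = 127
hanoi_count(8) = 2 * 127 + 1 = 255
hanoi_count(9) = 2 * 255 + 1 = 511
hanoi_count(10) = 2 * 511 + 1 = 1023
= 1023


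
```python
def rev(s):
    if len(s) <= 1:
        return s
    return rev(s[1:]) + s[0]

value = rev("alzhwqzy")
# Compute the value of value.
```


rev("alzhwqzy")
= rev("lzhwqzy") + "a"
= rev("zhwqzy") + "l" + "a"
= rev("hwqzy") + "z" + "l" + "a"
= rev("wqzy") + "h" + "z" + "l" + "a"
= rev("qzy") + "w" + "h" + "z" + "l" + "a"
= rev("zy") + "q" + "w" + "h" + "z" + "l" + "a"
= rev("y") + "z" + "q" + "w" + "h" + "z" + "l" + "a"
= "y" + "z" + "q" + "w" + "h" + "z" + "l" + "a"
= "yzqwhzla"


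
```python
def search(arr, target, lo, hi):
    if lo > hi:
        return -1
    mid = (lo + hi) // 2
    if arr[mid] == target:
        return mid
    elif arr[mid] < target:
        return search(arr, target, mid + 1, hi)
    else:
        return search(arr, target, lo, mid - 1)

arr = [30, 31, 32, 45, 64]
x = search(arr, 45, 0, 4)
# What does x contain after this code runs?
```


search(arr, 45, 0, 4)
lo=0, hi=4, mid=2, arr[mid]=32
32 < 45, search right half
lo=3, hi=4, mid=3, arr[mid]=45
arr[3] == 45, found at index 3
= 3


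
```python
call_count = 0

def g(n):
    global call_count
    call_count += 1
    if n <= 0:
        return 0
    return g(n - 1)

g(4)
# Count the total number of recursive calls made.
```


g(4) calls g(3) calls ... calls g(0)
Total calls: 4 + 1 (for base case) = 5


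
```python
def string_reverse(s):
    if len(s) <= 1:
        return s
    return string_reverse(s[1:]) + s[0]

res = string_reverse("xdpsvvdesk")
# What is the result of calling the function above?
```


string_reverse("xdpsvvdesk")
= string_reverse("dpsvvdesk") + "x"
= string_reverse("psvvdesk") + "d" + "x"
= string_reverse("svvdesk") + "p" + "d" + "x"
= string_reverse("vvdesk") + "s" + "p" + "d" + "x"
= string_reverse("vdesk") + "v" + "s" + "p" + "d" + "x"
= string_reverse("desk") + "v" + "v" + "s" + "p" + "d" + "x"
= string_reverse("esk") + "d" + "v" + "v" + "s" + "p" + "d" + "x"
= string_reverse("sk") + "e" + "d" + "v" + "v" + "s" + "p" + "d" + "x"
= string_reverse("k") + "s" + "e" + "d" + "v" + "v" + "s" + "p" + "d" + "x"
= "k" + "s" + "e" + "d" + "v" + "v" + "s" + "p" + "d" + "x"
= "ksedvvspdx"


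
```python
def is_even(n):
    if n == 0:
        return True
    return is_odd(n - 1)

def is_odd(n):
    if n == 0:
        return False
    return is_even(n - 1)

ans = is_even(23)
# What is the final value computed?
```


is_even(23)
= is_odd(22)
= is_even(21)
= is_odd(20)
= is_even(19)
= is_odd(18)
= is_even(17)
= is_odd(16)
= is_even(15)
= is_odd(14)
= is_even(13)
= is_odd(12)
= is_even(11)
= is_odd(10)
= is_even(9)
= is_odd(8)
= is_even(7)
= is_odd(6)
= is_even(5)
= is_odd(4)
= is_even(3)
= is_odd(2)
= is_even(1)
= is_odd(0)
n == 0: return False
= False


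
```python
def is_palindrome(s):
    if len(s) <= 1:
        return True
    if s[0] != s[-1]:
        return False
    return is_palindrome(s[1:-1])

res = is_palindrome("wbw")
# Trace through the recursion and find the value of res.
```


is_palindrome("wbw")
"wbw": s[0]='w' == s[-1]='w' -> is_palindrome("b")
"b": len <= 1 -> True
= True


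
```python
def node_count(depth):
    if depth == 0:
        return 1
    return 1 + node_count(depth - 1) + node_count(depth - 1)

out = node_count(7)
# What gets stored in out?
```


node_count(7)
= 1 + node_count(6) + node_count(6)
= 1 + 2 * node_count(6)
node_count(k) = 2^(k+1) - 1
node_count(0) = 1
node_count(1) = 3
node_count(2) = 7
node_count(3) = 15
node_count(4) = 31
node_count(7) = 2^8 - 1 = 255


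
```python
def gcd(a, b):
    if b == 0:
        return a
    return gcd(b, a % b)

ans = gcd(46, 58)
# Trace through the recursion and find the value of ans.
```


gcd(46, 58)
= gcd(58, 46 % 58) = gcd(58, 46)
= gcd(46, 58 % 46) = gcd(46, 12)
= gcd(12, 46 % 12) = gcd(12, 10)
= gcd(10, 12 % 10) = gcd(10, 2)
= gcd(2, 10 % 2) = gcd(2, 0)
b == 0, return a = 2


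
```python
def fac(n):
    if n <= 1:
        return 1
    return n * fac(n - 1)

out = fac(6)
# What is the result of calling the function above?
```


fac(6)
= 6 * fac(5)
= 6 * 5 * fac(4)
= 6 * 5 * 4 * fac(3)
= 6 * 5 * 4 * 3 * fac(2)
= 6 * 5 * 4 * 3 * 2 * fac(1)
= 6 * 5 * 4 * 3 * 2 * 1
= 720


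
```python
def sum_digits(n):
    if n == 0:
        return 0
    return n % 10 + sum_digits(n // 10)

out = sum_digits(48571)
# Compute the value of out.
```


sum_digits(48571)
= 1 + sum_digits(4857)
= 1 + 7 + sum_digits(485)
= 1 + 7 + 5 + sum_digits(48)
= 1 + 7 + 5 + 8 + sum_digits(4)
= 1 + 7 + 5 + 8 + 4 + sum_digits(0)
= 1 + 7 + 5 + 8 + 4 + 0
= 25


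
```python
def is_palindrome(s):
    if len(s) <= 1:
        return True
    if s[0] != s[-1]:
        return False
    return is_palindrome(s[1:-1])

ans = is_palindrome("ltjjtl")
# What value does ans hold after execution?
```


is_palindrome("ltjjtl")
"ltjjtl": s[0]='l' == s[-1]='l' -> is_palindrome("tjjt")
"tjjt": s[0]='t' == s[-1]='t' -> is_palindrome("jj")
"jj": s[0]='j' == s[-1]='j' -> is_palindrome("")
"": len <= 1 -> True
= True


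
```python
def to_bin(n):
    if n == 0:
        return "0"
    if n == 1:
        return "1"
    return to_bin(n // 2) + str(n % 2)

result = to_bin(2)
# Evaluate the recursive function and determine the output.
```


to_bin(2)
= to_bin(1) + "0"
= "1" + "0"
= "10"


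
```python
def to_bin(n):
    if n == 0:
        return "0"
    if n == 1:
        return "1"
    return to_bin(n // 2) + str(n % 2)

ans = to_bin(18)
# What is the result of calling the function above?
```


to_bin(18)
= to_bin(9) + "0"
= to_bin(4) + "1" + "0"
= to_bin(2) + "0" + "1" + "0"
= to_bin(1) + "0" + "0" + "1" + "0"
= "1" + "0" + "0" + "1" + "0"
= "10010"


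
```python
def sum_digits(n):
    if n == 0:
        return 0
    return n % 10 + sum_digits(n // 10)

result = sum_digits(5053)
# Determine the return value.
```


sum_digits(5053)
= 3 + sum_digits(505)
= 3 + 5 + sum_digits(50)
= 3 + 5 + 0 + sum_digits(5)
= 3 + 5 + 0 + 5 + sum_digits(0)
= 3 + 5 + 0 + 5 + 0
= 13


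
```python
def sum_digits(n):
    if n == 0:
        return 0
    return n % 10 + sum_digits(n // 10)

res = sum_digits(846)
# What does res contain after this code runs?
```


sum_digits(846)
= 6 + sum_digits(84)
= 6 + 4 + sum_digits(8)
= 6 + 4 + 8 + sum_digits(0)
= 6 + 4 + 8 + 0
= 18


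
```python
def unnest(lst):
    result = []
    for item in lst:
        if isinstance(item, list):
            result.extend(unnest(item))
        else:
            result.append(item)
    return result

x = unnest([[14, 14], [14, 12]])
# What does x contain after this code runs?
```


unnest([[14, 14], [14, 12]])
Processing each element:
  [14, 14] is a list -> unnest recursively -> [14, 14]
  [14, 12] is a list -> unnest recursively -> [14, 12]
= [14, 14, 14, 12]


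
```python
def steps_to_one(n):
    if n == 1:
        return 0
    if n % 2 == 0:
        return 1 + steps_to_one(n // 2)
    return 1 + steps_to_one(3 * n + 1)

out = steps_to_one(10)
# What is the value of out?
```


steps_to_one(10)
10 is even -> steps_to_one(5)
5 is odd -> 3*5+1 = 16 -> steps_to_one(16)
16 is even -> steps_to_one(8)
8 is even -> steps_to_one(4)
4 is even -> steps_to_one(2)
2 is even -> steps_to_one(1)
Reached 1 after 6 steps
= 6


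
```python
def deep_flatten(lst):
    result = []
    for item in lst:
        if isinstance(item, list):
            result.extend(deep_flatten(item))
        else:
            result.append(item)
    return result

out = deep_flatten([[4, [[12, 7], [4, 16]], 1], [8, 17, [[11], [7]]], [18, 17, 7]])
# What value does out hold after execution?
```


deep_flatten([[4, [[12, 7], [4, 16]], 1], [8, 17, [[11], [7]]], [18, 17, 7]])
Processing each element:
  [4, [[12, 7], [4, 16]], 1] is a list -> deep_flatten recursively -> [4, 12, 7, 4, 16, 1]
  [8, 17, [[11], [7]]] is a list -> deep_flatten recursively -> [8, 17, 11, 7]
  [18, 17, 7] is a list -> deep_flatten recursively -> [18, 17, 7]
= [4, 12, 7, 4, 16, 1, 8, 17, 11, 7, 18, 17, 7]


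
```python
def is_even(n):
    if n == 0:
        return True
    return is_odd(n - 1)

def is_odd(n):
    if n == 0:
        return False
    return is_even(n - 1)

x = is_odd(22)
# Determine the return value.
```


is_odd(22)
= is_even(21)
= is_odd(20)
= is_even(19)
= is_odd(18)
= is_even(17)
= is_odd(16)
= is_even(15)
= is_odd(14)
= is_even(13)
= is_odd(12)
= is_even(11)
= is_odd(10)
= is_even(9)
= is_odd(8)
= is_even(7)
= is_odd(6)
= is_even(5)
= is_odd(4)
= is_even(3)
= is_odd(2)
= is_even(1)
= is_odd(0)
n == 0: return False
= False


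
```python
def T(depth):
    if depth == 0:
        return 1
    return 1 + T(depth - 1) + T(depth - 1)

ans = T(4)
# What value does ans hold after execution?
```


T(4)
= 1 + T(3) + T(3)
= 1 + 2 * T(3)
T(k) = 2^(k+1) - 1
T(0) = 1
T(1) = 3
T(2) = 7
T(3) = 15
T(4) = 31
T(4) = 2^5 - 1 = 31


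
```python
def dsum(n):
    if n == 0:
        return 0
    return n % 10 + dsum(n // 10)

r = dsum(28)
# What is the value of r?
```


dsum(28)
= 8 + dsum(2)
= 8 + 2 + dsum(0)
= 8 + 2 + 0
= 10


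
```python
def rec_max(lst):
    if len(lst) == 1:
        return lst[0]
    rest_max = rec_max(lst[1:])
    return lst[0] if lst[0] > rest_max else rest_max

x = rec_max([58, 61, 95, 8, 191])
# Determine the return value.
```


rec_max([58, 61, 95, 8, 191])
= compare 58 with rec_max([61, 95, 8, 191])
= compare 61 with rec_max([95, 8, 191])
= compare 95 with rec_max([8, 191])
= compare 8 with rec_max([191])
Base: rec_max([191]) = 191
compare 8 with 191: max = 191
compare 95 with 191: max = 191
compare 61 with 191: max = 191
compare 58 with 191: max = 191
= 191


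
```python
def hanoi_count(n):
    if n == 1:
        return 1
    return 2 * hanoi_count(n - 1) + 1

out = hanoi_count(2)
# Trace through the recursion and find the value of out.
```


hanoi_count(2)
= 2 * hanoi_count(1) + 1
Now compute bottom-up:
hanoi_count(1) = 1
hanoi_count(2) = 2 * 1 + 1 = 3
= 3


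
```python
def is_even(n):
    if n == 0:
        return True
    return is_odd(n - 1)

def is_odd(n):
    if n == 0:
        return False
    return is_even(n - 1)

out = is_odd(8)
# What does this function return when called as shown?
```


is_odd(8)
= is_even(7)
= is_odd(6)
= is_even(5)
= is_odd(4)
= is_even(3)
= is_odd(2)
= is_even(1)
= is_odd(0)
n == 0: return False
= False


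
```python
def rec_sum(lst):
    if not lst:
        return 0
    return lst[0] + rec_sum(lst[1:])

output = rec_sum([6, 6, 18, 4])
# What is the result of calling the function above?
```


rec_sum([6, 6, 18, 4])
= 6 + rec_sum([6, 18, 4])
= 6 + 6 + rec_sum([18, 4])
= 6 + 6 + 18 + rec_sum([4])
= 6 + 6 + 18 + 4 + rec_sum([])
= 6 + 6 + 18 + 4 + 0
= 34


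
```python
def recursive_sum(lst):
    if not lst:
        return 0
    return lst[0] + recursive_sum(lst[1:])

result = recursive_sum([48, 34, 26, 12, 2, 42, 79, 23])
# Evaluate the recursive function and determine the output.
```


recursive_sum([48, 34, 26, 12, 2, 42, 79, 23])
= 48 + recursive_sum([34, 26, 12, 2, 42, 79, 23])
= 48 + 34 + recursive_sum([26, 12, 2, 42, 79, 23])
= 48 + 34 + 26 + recursive_sum([12, 2, 42, 79, 23])
= 48 + 34 + 26 + 12 + recursive_sum([2, 42, 79, 23])
= 48 + 34 + 26 + 12 + 2 + recursive_sum([42, 79, 23])
= 48 + 34 + 26 + 12 + 2 + 42 + recursive_sum([79, 23])
= 48 + 34 + 26 + 12 + 2 + 42 + 79 + recursive_sum([23])
= 48 + 34 + 26 + 12 + 2 + 42 + 79 + 23 + recursive_sum([])
= 48 + 34 + 26 + 12 + 2 + 42 + 79 + 23 + 0
= 266


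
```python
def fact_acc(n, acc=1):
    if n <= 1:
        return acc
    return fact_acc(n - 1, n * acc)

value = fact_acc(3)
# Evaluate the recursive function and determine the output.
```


fact_acc(3, 1)
= fact_acc(2, 3 * 1) = fact_acc(2, 3)
= fact_acc(1, 2 * 3) = fact_acc(1, 6)
n <= 1, return acc = 6


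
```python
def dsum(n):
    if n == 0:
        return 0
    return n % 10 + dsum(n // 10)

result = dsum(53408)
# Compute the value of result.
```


dsum(53408)
= 8 + dsum(5340)
= 8 + 0 + dsum(534)
= 8 + 0 + 4 + dsum(53)
= 8 + 0 + 4 + 3 + dsum(5)
= 8 + 0 + 4 + 3 + 5 + dsum(0)
= 8 + 0 + 4 + 3 + 5 + 0
= 20


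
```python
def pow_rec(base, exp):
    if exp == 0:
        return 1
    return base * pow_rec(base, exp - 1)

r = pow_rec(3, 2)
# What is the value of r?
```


pow_rec(3, 2)
= 3 * pow_rec(3, 1)
= 3 * 3 * pow_rec(3, 0)
= 3 * 3 * 1
= 9


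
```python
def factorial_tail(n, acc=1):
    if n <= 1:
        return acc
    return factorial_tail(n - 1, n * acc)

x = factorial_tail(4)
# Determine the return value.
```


factorial_tail(4, 1)
= factorial_tail(3, 4 * 1) = factorial_tail(3, 4)
= factorial_tail(2, 3 * 4) = factorial_tail(2, 12)
= factorial_tail(1, 2 * 12) = factorial_tail(1, 24)
n <= 1, return acc = 24


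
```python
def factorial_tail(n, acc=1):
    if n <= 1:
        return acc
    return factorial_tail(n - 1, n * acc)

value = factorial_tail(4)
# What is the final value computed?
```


factorial_tail(4, 1)
= factorial_tail(3, 4 * 1) = factorial_tail(3, 4)
= factorial_tail(2, 3 * 4) = factorial_tail(2, 12)
= factorial_tail(1, 2 * 12) = factorial_tail(1, 24)
n <= 1, return acc = 24


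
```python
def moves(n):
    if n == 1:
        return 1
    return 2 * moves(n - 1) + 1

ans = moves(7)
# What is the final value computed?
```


moves(7)
= 2 * moves(6) + 1
= 2 * (2 * moves(5) + 1) + 1
= 2 * (2 * (2 * moves(4) + 1) + 1) + 1
= 2 * (2 * (2 * (2 * moves(3) + 1) + 1) + 1) + 1
= 2 * (2 * (2 * (2 * (2 * moves(2) + 1) + 1) + 1) + 1) + 1
= 2 * (2 * (2 * (2 * (2 * (2 * moves(1) + 1) + 1) + 1) + 1) + 1) + 1
Now compute bottom-up:
moves(1) = 1
moves(2) = 2 * 1 + 1 = 3
moves(3) = 2 * 3 + 1 = 7
moves(4) = 2 * 7 + 1 = 15
moves(5) = 2 * 15 + 1 = 31
moves(6) = 2 * 31 + 1 = 63
moves(7) = 2 * 63 + 1 = 127
= 127


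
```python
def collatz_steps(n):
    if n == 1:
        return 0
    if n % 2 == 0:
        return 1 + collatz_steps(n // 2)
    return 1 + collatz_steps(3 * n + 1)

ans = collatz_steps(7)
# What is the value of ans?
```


collatz_steps(7)
7 is odd -> 3*7+1 = 22 -> collatz_steps(22)
22 is even -> collatz_steps(11)
11 is odd -> 3*11+1 = 34 -> collatz_steps(34)
34 is even -> collatz_steps(17)
17 is odd -> 3*17+1 = 52 -> collatz_steps(52)
52 is even -> collatz_steps(26)
26 is even -> collatz_steps(13)
13 is odd -> 3*13+1 = 40 -> collatz_steps(40)
40 is even -> collatz_steps(20)
20 is even -> collatz_steps(10)
10 is even -> collatz_steps(5)
5 is odd -> 3*5+1 = 16 -> collatz_steps(16)
16 is even -> collatz_steps(8)
8 is even -> collatz_steps(4)
4 is even -> collatz_steps(2)
2 is even -> collatz_steps(1)
Reached 1 after 16 steps
= 16


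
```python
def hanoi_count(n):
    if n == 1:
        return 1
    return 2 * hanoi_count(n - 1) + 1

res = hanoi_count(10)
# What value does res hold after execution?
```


hanoi_count(10)
= 2 * hanoi_count(9) + 1
= 2 * (2 * hanoi_count(8) + 1) + 1
= 2 * (2 * (2 * hanoi_count(7) + 1) + 1) + 1
= 2 * (2 * (2 * (2 * hanoi_count(6) + 1) + 1) + 1) + 1
= 2 * (2 * (2 * (2 * (2 * hanoi_count(5) + 1) + 1) + 1) + 1) + 1
= 2 * (2 * (2 * (2 * (2 * (2 * hanoi_count(4) + 1) + 1) + 1) + 1) + 1) + 1
= 2 * (2 * (2 * (2 * (2 * (2 * (2 * hanoi_count(3) + 1) + 1) + 1) + 1) + 1) + 1) + 1
= 2 * (2 * (2 * (2 * (2 * (2 * (2 * (2 * hanoi_count(2) + 1) + 1) + 1) + 1) + 1) + 1) + 1) + 1
= 2 * (2 * (2 * (2 * (2 * (2 * (2 * (2 * (2 * hanoi_count(1) + 1) + 1) + 1) + 1) + 1) + 1) + 1) + 1) + 1
Now compute bottom-up:
hanoi_count(1) = 1
hanoi_count(2) = 2 * 1 + 1 = 3
hanoi_count(3) = 2 * 3 + 1 = 7
hanoi_count(4) = 2 * 7 + 1 = 15
hanoi_count(5) = 2 * 15 + 1 = 31
hanoi_count(6) = 2 * 31 + 1 = 63
hanoi_count(7) = 2 * 63 + 1 = 127
hanoi_count(8) = 2 * 127 + 1 = 255
hanoi_count(9) = 2 * 255 + 1 = 511
hanoi_count(10) = 2 * 511 + 1 = 1023
= 1023


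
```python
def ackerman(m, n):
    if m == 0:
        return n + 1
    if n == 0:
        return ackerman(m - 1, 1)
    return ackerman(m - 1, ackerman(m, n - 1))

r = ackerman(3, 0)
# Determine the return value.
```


ackerman(3, 0)
n == 0: return ackerman(2, 1)
= ackerman(2, 1) = 5
= 5


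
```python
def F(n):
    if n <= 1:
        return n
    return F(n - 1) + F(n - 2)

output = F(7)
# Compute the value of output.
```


F(7)
= F(6) + F(5)
= (F(5) + F(4)) + F(5)
Computing bottom-up: F(0)=0, F(1)=1, F(2)=1, F(3)=2, F(4)=3, F(5)=5, F(6)=8, F(7)=13
= 13


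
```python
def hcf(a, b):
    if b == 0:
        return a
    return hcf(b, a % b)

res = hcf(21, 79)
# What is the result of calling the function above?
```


hcf(21, 79)
= hcf(79, 21 % 79) = hcf(79, 21)
= hcf(21, 79 % 21) = hcf(21, 16)
= hcf(16, 21 % 16) = hcf(16, 5)
= hcf(5, 16 % 5) = hcf(5, 1)
= hcf(1, 5 % 1) = hcf(1, 0)
b == 0, return a = 1


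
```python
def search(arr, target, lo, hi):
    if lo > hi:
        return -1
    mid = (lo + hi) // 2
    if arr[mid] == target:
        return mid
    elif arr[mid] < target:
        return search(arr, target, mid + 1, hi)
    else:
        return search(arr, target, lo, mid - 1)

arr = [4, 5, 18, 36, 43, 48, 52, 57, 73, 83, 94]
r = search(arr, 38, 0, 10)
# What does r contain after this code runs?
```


search(arr, 38, 0, 10)
lo=0, hi=10, mid=5, arr[mid]=48
48 > 38, search left half
lo=0, hi=4, mid=2, arr[mid]=18
18 < 38, search right half
lo=3, hi=4, mid=3, arr[mid]=36
36 < 38, search right half
lo=4, hi=4, mid=4, arr[mid]=43
43 > 38, search left half
lo > hi, target not found, return -1
= -1


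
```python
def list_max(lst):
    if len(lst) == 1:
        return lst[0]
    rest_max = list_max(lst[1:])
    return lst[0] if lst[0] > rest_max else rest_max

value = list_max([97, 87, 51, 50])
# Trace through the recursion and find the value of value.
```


list_max([97, 87, 51, 50])
= compare 97 with list_max([87, 51, 50])
= compare 87 with list_max([51, 50])
= compare 51 with list_max([50])
Base: list_max([50]) = 50
compare 51 with 50: max = 51
compare 87 with 51: max = 87
compare 97 with 87: max = 97
= 97


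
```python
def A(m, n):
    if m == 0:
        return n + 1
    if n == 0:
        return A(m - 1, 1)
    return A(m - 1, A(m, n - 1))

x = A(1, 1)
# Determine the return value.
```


A(1, 1)
= A(0, A(1, 0))
First compute A(1, 0) = 2
= A(0, 2)
= 3


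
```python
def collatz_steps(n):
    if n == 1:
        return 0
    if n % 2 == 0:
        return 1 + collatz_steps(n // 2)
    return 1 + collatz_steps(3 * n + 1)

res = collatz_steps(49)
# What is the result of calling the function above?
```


collatz_steps(49)
49 is odd -> 3*49+1 = 148 -> collatz_steps(148)
148 is even -> collatz_steps(74)
74 is even -> collatz_steps(37)
37 is odd -> 3*37+1 = 112 -> collatz_steps(112)
112 is even -> collatz_steps(56)
56 is even -> collatz_steps(28)
28 is even -> collatz_steps(14)
14 is even -> collatz_steps(7)
7 is odd -> 3*7+1 = 22 -> collatz_steps(22)
22 is even -> collatz_steps(11)
11 is odd -> 3*11+1 = 34 -> collatz_steps(34)
34 is even -> collatz_steps(17)
17 is odd -> 3*17+1 = 52 -> collatz_steps(52)
52 is even -> collatz_steps(26)
26 is even -> collatz_steps(13)
13 is odd -> 3*13+1 = 40 -> collatz_steps(40)
40 is even -> collatz_steps(20)
20 is even -> collatz_steps(10)
10 is even -> collatz_steps(5)
5 is odd -> 3*5+1 = 16 -> collatz_steps(16)
16 is even -> collatz_steps(8)
8 is even -> collatz_steps(4)
4 is even -> collatz_steps(2)
2 is even -> collatz_steps(1)
Reached 1 after 24 steps
= 24


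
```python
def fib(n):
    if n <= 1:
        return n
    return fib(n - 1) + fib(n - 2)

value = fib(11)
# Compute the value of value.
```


fib(11)
= fib(10) + fib(9)
= (fib(9) + fib(8)) + fib(9)
Computing bottom-up: fib(0)=0, fib(1)=1, fib(2)=1, fib(3)=2, fib(4)=3, fib(5)=5, fib(6)=8, fib(7)=13, fib(8)=21, fib(9)=34, fib(10)=55, fib(11)=89
= 89


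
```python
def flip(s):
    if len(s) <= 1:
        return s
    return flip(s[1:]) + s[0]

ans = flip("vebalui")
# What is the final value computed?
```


flip("vebalui")
= flip("ebalui") + "v"
= flip("balui") + "e" + "v"
= flip("alui") + "b" + "e" + "v"
= flip("lui") + "a" + "b" + "e" + "v"
= flip("ui") + "l" + "a" + "b" + "e" + "v"
= flip("i") + "u" + "l" + "a" + "b" + "e" + "v"
= "i" + "u" + "l" + "a" + "b" + "e" + "v"
= "iulabev"


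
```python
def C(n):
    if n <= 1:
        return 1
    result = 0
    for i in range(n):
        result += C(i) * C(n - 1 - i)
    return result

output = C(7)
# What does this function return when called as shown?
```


C(7)
= sum of C(i) * C(7-1-i) for i in 0..6
First compute sub-values bottom-up:
  C(0) = 1, C(1) = 1
  C(2) = 1*1 + 1*1 = 2
  C(3) = 1*2 + 1*1 + 2*1 = 5
  C(4) = 1*5 + 1*2 + 2*1 + 5*1 = 14
  C(5) = 1*14 + 1*5 + 2*2 + 5*1 + 14*1 = 42
  C(6) = 1*42 + 1*14 + 2*5 + 5*2 + 14*1 + 42*1 = 132
Now C(7):
  C(0)*C(6) = 1*132 = 132
  C(1)*C(5) = 1*42 = 42
  C(2)*C(4) = 2*14 = 28
  C(3)*C(3) = 5*5 = 25
  C(4)*C(2) = 14*2 = 28
  C(5)*C(1) = 42*1 = 42
  C(6)*C(0) = 132*1 = 132
= 132 + 42 + 28 + 25 + 28 + 42 + 132
= 429


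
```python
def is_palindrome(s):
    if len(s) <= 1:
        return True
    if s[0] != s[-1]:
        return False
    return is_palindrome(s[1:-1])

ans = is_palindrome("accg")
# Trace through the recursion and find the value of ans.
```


is_palindrome("accg")
"accg": s[0]='a' != s[-1]='g' -> False
= False
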